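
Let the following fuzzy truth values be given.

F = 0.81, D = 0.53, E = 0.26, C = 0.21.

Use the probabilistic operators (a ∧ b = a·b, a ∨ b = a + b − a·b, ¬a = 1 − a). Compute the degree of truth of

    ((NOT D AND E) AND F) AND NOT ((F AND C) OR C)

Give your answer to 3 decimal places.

0.065

NOT D = 1 − 0.5300 = 0.4700
NOT D AND E = a·b on (0.4700, 0.2600) = 0.1222
(NOT D AND E) AND F = a·b on (0.1222, 0.8100) = 0.0990
F AND C = a·b on (0.8100, 0.2100) = 0.1701
(F AND C) OR C = a + b − a·b on (0.1701, 0.2100) = 0.3444
NOT ((F AND C) OR C) = 1 − 0.3444 = 0.6556
((NOT D AND E) AND F) AND NOT ((F AND C) OR C) = a·b on (0.0990, 0.6556) = 0.0649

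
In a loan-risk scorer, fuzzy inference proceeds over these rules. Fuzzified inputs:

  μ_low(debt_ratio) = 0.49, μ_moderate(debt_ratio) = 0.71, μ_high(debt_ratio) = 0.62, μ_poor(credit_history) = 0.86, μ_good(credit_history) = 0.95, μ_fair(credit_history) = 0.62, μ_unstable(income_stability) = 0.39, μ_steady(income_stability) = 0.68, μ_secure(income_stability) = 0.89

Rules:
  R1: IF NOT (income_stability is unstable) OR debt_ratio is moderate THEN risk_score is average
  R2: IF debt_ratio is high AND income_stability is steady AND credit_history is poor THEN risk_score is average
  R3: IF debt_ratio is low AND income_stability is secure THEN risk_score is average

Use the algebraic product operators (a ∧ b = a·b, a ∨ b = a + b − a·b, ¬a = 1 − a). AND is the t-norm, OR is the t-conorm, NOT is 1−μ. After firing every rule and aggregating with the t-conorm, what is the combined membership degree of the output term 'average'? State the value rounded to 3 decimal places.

0.959

R1: ¬unstable=1−0.39=0.61, moderate=0.71; OR[a + b − a·b] → w = 0.8869
R2: high=0.62, steady=0.68, poor=0.86; AND[a·b] → w = 0.3626
R3: low=0.49, secure=0.89; AND[a·b] → w = 0.4361
Rules with consequent 'average': {R1, R2, R3} → strengths 0.8869, 0.3626, 0.4361
Aggregate via t-conorm [a + b − a·b]: 0.9593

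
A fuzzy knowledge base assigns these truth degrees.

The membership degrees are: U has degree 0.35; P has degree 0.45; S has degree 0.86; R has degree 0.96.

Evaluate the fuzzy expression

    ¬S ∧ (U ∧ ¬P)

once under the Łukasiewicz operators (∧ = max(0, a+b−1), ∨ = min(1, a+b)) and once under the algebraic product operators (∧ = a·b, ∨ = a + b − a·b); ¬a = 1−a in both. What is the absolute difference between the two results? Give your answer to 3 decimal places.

0.027

Under Łukasiewicz:
  ¬S = 1 − 0.86 = 0.14
  ¬P = 1 − 0.45 = 0.55
  U ∧ ¬P = max(0, a+b−1) on (0.35, 0.55) = 0.00
  ¬S ∧ (U ∧ ¬P) = max(0, a+b−1) on (0.14, 0.00) = 0.00
  → value = 0.0000
Under algebraic product:
  ¬S = 1 − 0.8600 = 0.1400
  ¬P = 1 − 0.4500 = 0.5500
  U ∧ ¬P = a·b on (0.3500, 0.5500) = 0.1925
  ¬S ∧ (U ∧ ¬P) = a·b on (0.1400, 0.1925) = 0.0270
  → value = 0.0270
|0.0000 − 0.0270| = 0.027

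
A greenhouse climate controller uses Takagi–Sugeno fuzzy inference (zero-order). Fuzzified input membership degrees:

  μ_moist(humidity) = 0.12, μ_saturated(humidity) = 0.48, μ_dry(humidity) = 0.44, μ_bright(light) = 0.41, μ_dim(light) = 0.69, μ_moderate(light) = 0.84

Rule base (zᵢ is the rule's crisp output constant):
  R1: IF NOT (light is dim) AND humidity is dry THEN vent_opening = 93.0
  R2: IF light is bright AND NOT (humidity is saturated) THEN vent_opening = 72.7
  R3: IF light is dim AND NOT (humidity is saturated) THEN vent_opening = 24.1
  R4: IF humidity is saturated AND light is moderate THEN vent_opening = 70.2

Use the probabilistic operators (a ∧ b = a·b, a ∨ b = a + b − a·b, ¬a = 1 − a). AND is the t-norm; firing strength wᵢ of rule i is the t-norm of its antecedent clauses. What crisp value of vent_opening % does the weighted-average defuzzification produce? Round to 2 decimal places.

58.60

R1 (z=93.0): ¬dim=1−0.69=0.31, dry=0.44; AND[a·b] → w = 0.1364
R2 (z=72.7): bright=0.41, ¬saturated=1−0.48=0.52; AND[a·b] → w = 0.2132
R3 (z=24.1): dim=0.69, ¬saturated=1−0.48=0.52; AND[a·b] → w = 0.3588
R4 (z=70.2): saturated=0.48, moderate=0.84; AND[a·b] → w = 0.4032
Weighted average = (0.1364·93.0 + 0.2132·72.7 + 0.3588·24.1 + 0.4032·70.2) / (0.1364 + 0.2132 + 0.3588 + 0.4032)
  = 65.1366 / 1.1116 = 58.60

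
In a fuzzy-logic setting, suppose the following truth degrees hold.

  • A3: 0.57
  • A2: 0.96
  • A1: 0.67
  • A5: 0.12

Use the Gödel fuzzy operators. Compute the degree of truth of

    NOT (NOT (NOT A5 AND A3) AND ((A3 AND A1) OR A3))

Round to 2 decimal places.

0.57

NOT A5 = 1 − 0.12 = 0.88
NOT A5 AND A3 = min(a, b) on (0.88, 0.57) = 0.57
NOT (NOT A5 AND A3) = 1 − 0.57 = 0.43
A3 AND A1 = min(a, b) on (0.57, 0.67) = 0.57
(A3 AND A1) OR A3 = max(a, b) on (0.57, 0.57) = 0.57
NOT (NOT A5 AND A3) AND ((A3 AND A1) OR A3) = min(a, b) on (0.43, 0.57) = 0.43
NOT (NOT (NOT A5 AND A3) AND ((A3 AND A1) OR A3)) = 1 − 0.43 = 0.57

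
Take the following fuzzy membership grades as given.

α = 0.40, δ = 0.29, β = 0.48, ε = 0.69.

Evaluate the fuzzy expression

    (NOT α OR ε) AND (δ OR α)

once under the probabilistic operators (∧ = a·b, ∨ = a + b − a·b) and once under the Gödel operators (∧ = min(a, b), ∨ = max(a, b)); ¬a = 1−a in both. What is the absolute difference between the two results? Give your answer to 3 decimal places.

0.103

Under probabilistic:
  NOT α = 1 − 0.4000 = 0.6000
  NOT α OR ε = a + b − a·b on (0.6000, 0.6900) = 0.8760
  δ OR α = a + b − a·b on (0.2900, 0.4000) = 0.5740
  (NOT α OR ε) AND (δ OR α) = a·b on (0.8760, 0.5740) = 0.5028
  → value = 0.5028
Under Gödel:
  NOT α = 1 − 0.40 = 0.60
  NOT α OR ε = max(a, b) on (0.60, 0.69) = 0.69
  δ OR α = max(a, b) on (0.29, 0.40) = 0.40
  (NOT α OR ε) AND (δ OR α) = min(a, b) on (0.69, 0.40) = 0.40
  → value = 0.4000
|0.5028 − 0.4000| = 0.103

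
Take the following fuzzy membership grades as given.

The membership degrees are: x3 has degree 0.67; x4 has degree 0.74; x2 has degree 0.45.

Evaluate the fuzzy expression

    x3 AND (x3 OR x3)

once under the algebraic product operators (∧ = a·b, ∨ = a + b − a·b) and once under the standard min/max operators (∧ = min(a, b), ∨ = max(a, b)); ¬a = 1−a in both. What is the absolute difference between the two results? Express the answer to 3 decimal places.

Under algebraic product:
  x3 OR x3 = a + b − a·b on (0.6700, 0.6700) = 0.8911
  x3 AND (x3 OR x3) = a·b on (0.6700, 0.8911) = 0.5970
  → value = 0.5970
Under standard min/max:
  x3 OR x3 = max(a, b) on (0.67, 0.67) = 0.67
  x3 AND (x3 OR x3) = min(a, b) on (0.67, 0.67) = 0.67
  → value = 0.6700
|0.5970 − 0.6700| = 0.073

0.073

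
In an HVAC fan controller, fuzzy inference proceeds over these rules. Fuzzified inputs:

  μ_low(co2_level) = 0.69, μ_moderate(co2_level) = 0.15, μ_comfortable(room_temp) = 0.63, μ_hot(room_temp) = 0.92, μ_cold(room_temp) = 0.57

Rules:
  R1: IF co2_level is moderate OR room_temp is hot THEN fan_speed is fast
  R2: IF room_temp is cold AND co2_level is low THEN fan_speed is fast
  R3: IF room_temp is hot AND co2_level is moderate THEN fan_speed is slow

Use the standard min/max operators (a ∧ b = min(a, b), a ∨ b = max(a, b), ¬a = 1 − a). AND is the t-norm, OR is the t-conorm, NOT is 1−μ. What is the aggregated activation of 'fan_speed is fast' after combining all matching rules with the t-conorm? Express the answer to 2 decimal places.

0.92

R1: moderate=0.15, hot=0.92; OR[max(a, b)] → w = 0.92
R2: cold=0.57, low=0.69; AND[min(a, b)] → w = 0.57
R3: hot=0.92, moderate=0.15; AND[min(a, b)] → w = 0.15
Rules with consequent 'fast': {R1, R2} → strengths 0.92, 0.57
Aggregate via t-conorm [max(a, b)]: 0.92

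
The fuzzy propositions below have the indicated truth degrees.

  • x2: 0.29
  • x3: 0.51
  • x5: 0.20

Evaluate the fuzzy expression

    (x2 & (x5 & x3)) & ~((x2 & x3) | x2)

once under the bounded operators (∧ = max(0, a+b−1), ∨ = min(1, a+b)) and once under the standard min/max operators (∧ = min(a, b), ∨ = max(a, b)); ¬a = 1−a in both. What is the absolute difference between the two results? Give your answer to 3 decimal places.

0.200

Under bounded:
  x5 & x3 = max(0, a+b−1) on (0.20, 0.51) = 0.00
  x2 & (x5 & x3) = max(0, a+b−1) on (0.29, 0.00) = 0.00
  x2 & x3 = max(0, a+b−1) on (0.29, 0.51) = 0.00
  (x2 & x3) | x2 = min(1, a+b) on (0.00, 0.29) = 0.29
  ~((x2 & x3) | x2) = 1 − 0.29 = 0.71
  (x2 & (x5 & x3)) & ~((x2 & x3) | x2) = max(0, a+b−1) on (0.00, 0.71) = 0.00
  → value = 0.0000
Under standard min/max:
  x5 & x3 = min(a, b) on (0.20, 0.51) = 0.20
  x2 & (x5 & x3) = min(a, b) on (0.29, 0.20) = 0.20
  x2 & x3 = min(a, b) on (0.29, 0.51) = 0.29
  (x2 & x3) | x2 = max(a, b) on (0.29, 0.29) = 0.29
  ~((x2 & x3) | x2) = 1 − 0.29 = 0.71
  (x2 & (x5 & x3)) & ~((x2 & x3) | x2) = min(a, b) on (0.20, 0.71) = 0.20
  → value = 0.2000
|0.0000 − 0.2000| = 0.200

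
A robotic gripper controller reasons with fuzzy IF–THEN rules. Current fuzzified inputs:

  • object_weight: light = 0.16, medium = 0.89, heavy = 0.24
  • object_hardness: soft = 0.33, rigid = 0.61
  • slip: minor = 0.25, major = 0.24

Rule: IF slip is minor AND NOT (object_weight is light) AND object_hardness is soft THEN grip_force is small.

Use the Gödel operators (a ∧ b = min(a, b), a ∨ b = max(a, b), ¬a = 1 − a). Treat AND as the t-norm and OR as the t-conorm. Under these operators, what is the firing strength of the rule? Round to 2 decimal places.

0.25

firing strength: minor=0.25, ¬light=1−0.16=0.84, soft=0.33; AND[min(a, b)] → w = 0.25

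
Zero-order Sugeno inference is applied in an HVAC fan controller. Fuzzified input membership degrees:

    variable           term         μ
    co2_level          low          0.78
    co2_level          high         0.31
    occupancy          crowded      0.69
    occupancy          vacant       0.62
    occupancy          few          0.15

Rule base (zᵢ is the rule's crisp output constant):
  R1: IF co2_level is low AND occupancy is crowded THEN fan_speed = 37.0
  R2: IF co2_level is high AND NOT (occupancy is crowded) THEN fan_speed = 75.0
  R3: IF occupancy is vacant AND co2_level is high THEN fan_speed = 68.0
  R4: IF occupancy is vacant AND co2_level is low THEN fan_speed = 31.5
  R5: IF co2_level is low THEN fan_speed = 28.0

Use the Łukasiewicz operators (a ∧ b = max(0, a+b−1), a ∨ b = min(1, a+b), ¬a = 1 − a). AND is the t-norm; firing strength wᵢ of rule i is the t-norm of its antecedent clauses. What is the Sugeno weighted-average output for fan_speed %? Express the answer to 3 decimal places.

31.412

R1 (z=37.0): low=0.78, crowded=0.69; AND[max(0, a+b−1)] → w = 0.47
R2 (z=75.0): high=0.31, ¬crowded=1−0.69=0.31; AND[max(0, a+b−1)] → w = 0.00
R3 (z=68.0): vacant=0.62, high=0.31; AND[max(0, a+b−1)] → w = 0.00
R4 (z=31.5): vacant=0.62, low=0.78; AND[max(0, a+b−1)] → w = 0.40
R5 (z=28.0): low=0.78 → w = 0.78
Weighted average = (0.47·37.0 + 0.00·75.0 + 0.00·68.0 + 0.40·31.5 + 0.78·28.0) / (0.47 + 0.00 + 0.00 + 0.40 + 0.78)
  = 51.8300 / 1.6500 = 31.412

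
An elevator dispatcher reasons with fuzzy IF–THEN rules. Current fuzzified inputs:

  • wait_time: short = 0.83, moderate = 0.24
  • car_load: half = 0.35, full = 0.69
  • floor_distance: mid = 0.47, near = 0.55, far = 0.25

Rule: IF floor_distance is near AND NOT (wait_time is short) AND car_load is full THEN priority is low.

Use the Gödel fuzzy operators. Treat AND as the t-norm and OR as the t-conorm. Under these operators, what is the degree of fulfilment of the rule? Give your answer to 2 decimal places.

0.17

firing strength: near=0.55, ¬short=1−0.83=0.17, full=0.69; AND[min(a, b)] → w = 0.17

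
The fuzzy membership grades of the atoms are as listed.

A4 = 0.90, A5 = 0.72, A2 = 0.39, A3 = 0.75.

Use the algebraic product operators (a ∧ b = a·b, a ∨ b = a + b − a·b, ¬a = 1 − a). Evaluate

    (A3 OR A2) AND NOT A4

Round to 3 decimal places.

A3 OR A2 = a + b − a·b on (0.7500, 0.3900) = 0.8475
NOT A4 = 1 − 0.9000 = 0.1000
(A3 OR A2) AND NOT A4 = a·b on (0.8475, 0.1000) = 0.0847

0.085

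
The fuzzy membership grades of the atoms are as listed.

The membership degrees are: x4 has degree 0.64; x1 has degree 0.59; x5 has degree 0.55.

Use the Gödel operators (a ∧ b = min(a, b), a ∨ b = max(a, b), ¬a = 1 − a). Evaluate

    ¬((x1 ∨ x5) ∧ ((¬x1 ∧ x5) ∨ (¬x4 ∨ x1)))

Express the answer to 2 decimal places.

x1 ∨ x5 = max(a, b) on (0.59, 0.55) = 0.59
¬x1 = 1 − 0.59 = 0.41
¬x1 ∧ x5 = min(a, b) on (0.41, 0.55) = 0.41
¬x4 = 1 − 0.64 = 0.36
¬x4 ∨ x1 = max(a, b) on (0.36, 0.59) = 0.59
(¬x1 ∧ x5) ∨ (¬x4 ∨ x1) = max(a, b) on (0.41, 0.59) = 0.59
(x1 ∨ x5) ∧ ((¬x1 ∧ x5) ∨ (¬x4 ∨ x1)) = min(a, b) on (0.59, 0.59) = 0.59
¬((x1 ∨ x5) ∧ ((¬x1 ∧ x5) ∨ (¬x4 ∨ x1))) = 1 − 0.59 = 0.41

0.41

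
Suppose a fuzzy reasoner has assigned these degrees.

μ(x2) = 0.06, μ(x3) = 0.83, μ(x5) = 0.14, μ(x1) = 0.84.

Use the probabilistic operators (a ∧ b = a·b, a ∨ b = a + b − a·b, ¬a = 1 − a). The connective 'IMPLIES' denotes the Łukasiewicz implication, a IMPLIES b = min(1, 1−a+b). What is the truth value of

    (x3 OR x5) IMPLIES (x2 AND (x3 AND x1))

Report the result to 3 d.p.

x3 OR x5 = a + b − a·b on (0.8300, 0.1400) = 0.8538
x3 AND x1 = a·b on (0.8300, 0.8400) = 0.6972
x2 AND (x3 AND x1) = a·b on (0.0600, 0.6972) = 0.0418
(x3 OR x5) IMPLIES (x2 AND (x3 AND x1))  [Łukasiewicz: min(1, 1−a+b)] with a=0.8538, b=0.0418 → 0.1880

0.188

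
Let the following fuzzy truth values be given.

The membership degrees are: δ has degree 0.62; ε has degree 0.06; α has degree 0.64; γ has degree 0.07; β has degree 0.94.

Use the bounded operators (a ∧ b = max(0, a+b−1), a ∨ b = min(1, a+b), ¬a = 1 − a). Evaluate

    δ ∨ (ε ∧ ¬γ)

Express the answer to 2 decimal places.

0.62

¬γ = 1 − 0.07 = 0.93
ε ∧ ¬γ = max(0, a+b−1) on (0.06, 0.93) = 0.00
δ ∨ (ε ∧ ¬γ) = min(1, a+b) on (0.62, 0.00) = 0.62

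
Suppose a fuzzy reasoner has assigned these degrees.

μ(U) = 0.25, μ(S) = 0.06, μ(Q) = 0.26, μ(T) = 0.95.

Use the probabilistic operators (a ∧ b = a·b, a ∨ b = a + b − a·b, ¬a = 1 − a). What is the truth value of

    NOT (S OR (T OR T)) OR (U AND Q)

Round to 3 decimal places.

T OR T = a + b − a·b on (0.9500, 0.9500) = 0.9975
S OR (T OR T) = a + b − a·b on (0.0600, 0.9975) = 0.9976
NOT (S OR (T OR T)) = 1 − 0.9976 = 0.0024
U AND Q = a·b on (0.2500, 0.2600) = 0.0650
NOT (S OR (T OR T)) OR (U AND Q) = a + b − a·b on (0.0024, 0.0650) = 0.0672

0.067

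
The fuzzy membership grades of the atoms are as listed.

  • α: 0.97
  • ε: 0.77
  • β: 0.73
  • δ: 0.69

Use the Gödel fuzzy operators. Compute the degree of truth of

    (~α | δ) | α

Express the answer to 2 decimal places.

~α = 1 − 0.97 = 0.03
~α | δ = max(a, b) on (0.03, 0.69) = 0.69
(~α | δ) | α = max(a, b) on (0.69, 0.97) = 0.97

0.97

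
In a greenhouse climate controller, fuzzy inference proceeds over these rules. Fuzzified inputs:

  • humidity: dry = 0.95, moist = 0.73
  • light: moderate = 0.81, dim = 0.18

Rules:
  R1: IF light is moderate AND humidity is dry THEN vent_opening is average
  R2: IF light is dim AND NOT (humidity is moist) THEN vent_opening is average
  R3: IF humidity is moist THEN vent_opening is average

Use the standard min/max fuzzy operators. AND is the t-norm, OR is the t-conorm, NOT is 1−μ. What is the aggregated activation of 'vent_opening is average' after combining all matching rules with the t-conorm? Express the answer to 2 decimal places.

0.81

R1: moderate=0.81, dry=0.95; AND[min(a, b)] → w = 0.81
R2: dim=0.18, ¬moist=1−0.73=0.27; AND[min(a, b)] → w = 0.18
R3: moist=0.73 → w = 0.73
Rules with consequent 'average': {R1, R2, R3} → strengths 0.81, 0.18, 0.73
Aggregate via t-conorm [max(a, b)]: 0.81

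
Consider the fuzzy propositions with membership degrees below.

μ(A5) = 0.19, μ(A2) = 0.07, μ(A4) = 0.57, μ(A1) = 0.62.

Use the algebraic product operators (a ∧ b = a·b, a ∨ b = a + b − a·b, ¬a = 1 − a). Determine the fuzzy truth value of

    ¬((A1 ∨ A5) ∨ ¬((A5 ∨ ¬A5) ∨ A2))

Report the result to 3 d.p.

A1 ∨ A5 = a + b − a·b on (0.6200, 0.1900) = 0.6922
¬A5 = 1 − 0.1900 = 0.8100
A5 ∨ ¬A5 = a + b − a·b on (0.1900, 0.8100) = 0.8461
(A5 ∨ ¬A5) ∨ A2 = a + b − a·b on (0.8461, 0.0700) = 0.8569
¬((A5 ∨ ¬A5) ∨ A2) = 1 − 0.8569 = 0.1431
(A1 ∨ A5) ∨ ¬((A5 ∨ ¬A5) ∨ A2) = a + b − a·b on (0.6922, 0.1431) = 0.7363
¬((A1 ∨ A5) ∨ ¬((A5 ∨ ¬A5) ∨ A2)) = 1 − 0.7363 = 0.2637

0.264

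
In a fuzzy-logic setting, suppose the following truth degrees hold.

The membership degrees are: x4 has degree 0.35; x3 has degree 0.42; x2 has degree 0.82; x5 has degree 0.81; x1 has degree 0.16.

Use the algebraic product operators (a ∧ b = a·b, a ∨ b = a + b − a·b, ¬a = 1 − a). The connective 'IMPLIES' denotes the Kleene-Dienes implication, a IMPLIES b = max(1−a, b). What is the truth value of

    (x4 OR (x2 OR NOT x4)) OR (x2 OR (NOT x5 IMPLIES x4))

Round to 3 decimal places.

NOT x4 = 1 − 0.3500 = 0.6500
x2 OR NOT x4 = a + b − a·b on (0.8200, 0.6500) = 0.9370
x4 OR (x2 OR NOT x4) = a + b − a·b on (0.3500, 0.9370) = 0.9590
NOT x5 = 1 − 0.8100 = 0.1900
NOT x5 IMPLIES x4  [Kleene-Dienes: max(1−a, b)] with a=0.1900, b=0.3500 → 0.8100
x2 OR (NOT x5 IMPLIES x4) = a + b − a·b on (0.8200, 0.8100) = 0.9658
(x4 OR (x2 OR NOT x4)) OR (x2 OR (NOT x5 IMPLIES x4)) = a + b − a·b on (0.9590, 0.9658) = 0.9986

0.999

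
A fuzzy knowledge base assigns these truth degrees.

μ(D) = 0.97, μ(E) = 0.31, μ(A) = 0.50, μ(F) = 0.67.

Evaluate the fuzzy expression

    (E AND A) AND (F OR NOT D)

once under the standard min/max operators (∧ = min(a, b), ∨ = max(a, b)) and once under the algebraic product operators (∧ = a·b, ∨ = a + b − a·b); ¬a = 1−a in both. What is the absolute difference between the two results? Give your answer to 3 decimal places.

0.205

Under standard min/max:
  E AND A = min(a, b) on (0.31, 0.50) = 0.31
  NOT D = 1 − 0.97 = 0.03
  F OR NOT D = max(a, b) on (0.67, 0.03) = 0.67
  (E AND A) AND (F OR NOT D) = min(a, b) on (0.31, 0.67) = 0.31
  → value = 0.3100
Under algebraic product:
  E AND A = a·b on (0.3100, 0.5000) = 0.1550
  NOT D = 1 − 0.9700 = 0.0300
  F OR NOT D = a + b − a·b on (0.6700, 0.0300) = 0.6799
  (E AND A) AND (F OR NOT D) = a·b on (0.1550, 0.6799) = 0.1054
  → value = 0.1054
|0.3100 − 0.1054| = 0.205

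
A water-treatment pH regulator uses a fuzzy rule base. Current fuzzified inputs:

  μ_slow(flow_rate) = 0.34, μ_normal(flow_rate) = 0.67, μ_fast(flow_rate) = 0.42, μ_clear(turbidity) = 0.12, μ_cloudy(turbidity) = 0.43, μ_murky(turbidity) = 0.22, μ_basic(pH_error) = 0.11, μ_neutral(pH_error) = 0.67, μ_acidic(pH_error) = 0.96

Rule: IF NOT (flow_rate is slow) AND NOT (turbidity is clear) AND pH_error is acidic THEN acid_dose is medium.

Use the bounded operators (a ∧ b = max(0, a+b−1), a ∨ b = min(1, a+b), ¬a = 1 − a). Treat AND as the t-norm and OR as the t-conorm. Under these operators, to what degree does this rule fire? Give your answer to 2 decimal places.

0.50

firing strength: ¬slow=1−0.34=0.66, ¬clear=1−0.12=0.88, acidic=0.96; AND[max(0, a+b−1)] → w = 0.50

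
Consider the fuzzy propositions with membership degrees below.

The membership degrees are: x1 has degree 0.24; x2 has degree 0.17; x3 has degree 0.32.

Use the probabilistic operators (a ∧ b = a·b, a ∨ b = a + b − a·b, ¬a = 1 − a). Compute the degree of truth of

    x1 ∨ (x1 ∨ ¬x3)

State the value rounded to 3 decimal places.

0.815

¬x3 = 1 − 0.3200 = 0.6800
x1 ∨ ¬x3 = a + b − a·b on (0.2400, 0.6800) = 0.7568
x1 ∨ (x1 ∨ ¬x3) = a + b − a·b on (0.2400, 0.7568) = 0.8152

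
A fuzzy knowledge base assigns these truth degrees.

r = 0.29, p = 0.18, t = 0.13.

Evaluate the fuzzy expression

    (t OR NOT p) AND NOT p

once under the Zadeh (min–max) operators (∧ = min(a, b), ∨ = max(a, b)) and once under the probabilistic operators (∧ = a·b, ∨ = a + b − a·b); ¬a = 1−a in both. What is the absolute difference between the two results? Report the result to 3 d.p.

Under Zadeh (min–max):
  NOT p = 1 − 0.18 = 0.82
  t OR NOT p = max(a, b) on (0.13, 0.82) = 0.82
  NOT p = 1 − 0.18 = 0.82
  (t OR NOT p) AND NOT p = min(a, b) on (0.82, 0.82) = 0.82
  → value = 0.8200
Under probabilistic:
  NOT p = 1 − 0.1800 = 0.8200
  t OR NOT p = a + b − a·b on (0.1300, 0.8200) = 0.8434
  NOT p = 1 − 0.1800 = 0.8200
  (t OR NOT p) AND NOT p = a·b on (0.8434, 0.8200) = 0.6916
  → value = 0.6916
|0.8200 − 0.6916| = 0.128

0.128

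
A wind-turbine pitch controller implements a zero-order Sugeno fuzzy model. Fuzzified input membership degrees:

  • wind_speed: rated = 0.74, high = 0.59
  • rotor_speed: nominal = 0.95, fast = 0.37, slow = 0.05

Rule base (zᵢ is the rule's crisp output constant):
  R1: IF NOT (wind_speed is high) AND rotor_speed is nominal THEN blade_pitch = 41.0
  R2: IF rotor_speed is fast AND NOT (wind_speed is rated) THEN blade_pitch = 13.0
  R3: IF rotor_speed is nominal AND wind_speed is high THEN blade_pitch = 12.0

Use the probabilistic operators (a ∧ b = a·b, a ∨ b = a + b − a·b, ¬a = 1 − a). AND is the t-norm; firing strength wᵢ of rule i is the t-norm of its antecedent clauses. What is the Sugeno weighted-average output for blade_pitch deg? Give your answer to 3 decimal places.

22.889

R1 (z=41.0): ¬high=1−0.59=0.41, nominal=0.95; AND[a·b] → w = 0.3895
R2 (z=13.0): fast=0.37, ¬rated=1−0.74=0.26; AND[a·b] → w = 0.0962
R3 (z=12.0): nominal=0.95, high=0.59; AND[a·b] → w = 0.5605
Weighted average = (0.3895·41.0 + 0.0962·13.0 + 0.5605·12.0) / (0.3895 + 0.0962 + 0.5605)
  = 23.9461 / 1.0462 = 22.889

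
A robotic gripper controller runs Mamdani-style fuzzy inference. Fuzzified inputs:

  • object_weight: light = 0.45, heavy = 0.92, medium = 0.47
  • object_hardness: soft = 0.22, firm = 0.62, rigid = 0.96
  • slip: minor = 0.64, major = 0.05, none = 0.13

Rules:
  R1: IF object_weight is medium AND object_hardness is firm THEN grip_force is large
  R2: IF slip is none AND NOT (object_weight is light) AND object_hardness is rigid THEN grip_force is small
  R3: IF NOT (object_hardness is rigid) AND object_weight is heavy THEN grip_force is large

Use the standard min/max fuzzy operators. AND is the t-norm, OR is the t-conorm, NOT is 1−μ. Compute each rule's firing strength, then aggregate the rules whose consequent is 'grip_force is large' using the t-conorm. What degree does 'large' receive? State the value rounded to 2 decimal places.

R1: medium=0.47, firm=0.62; AND[min(a, b)] → w = 0.47
R2: none=0.13, ¬light=1−0.45=0.55, rigid=0.96; AND[min(a, b)] → w = 0.13
R3: ¬rigid=1−0.96=0.04, heavy=0.92; AND[min(a, b)] → w = 0.04
Rules with consequent 'large': {R1, R3} → strengths 0.47, 0.04
Aggregate via t-conorm [max(a, b)]: 0.47

0.47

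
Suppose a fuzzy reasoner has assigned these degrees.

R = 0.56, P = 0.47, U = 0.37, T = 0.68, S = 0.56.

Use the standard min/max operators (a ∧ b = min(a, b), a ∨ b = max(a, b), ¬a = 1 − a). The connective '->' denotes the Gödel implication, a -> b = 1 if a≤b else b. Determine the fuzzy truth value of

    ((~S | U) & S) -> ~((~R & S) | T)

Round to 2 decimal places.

0.32

~S = 1 − 0.56 = 0.44
~S | U = max(a, b) on (0.44, 0.37) = 0.44
(~S | U) & S = min(a, b) on (0.44, 0.56) = 0.44
~R = 1 − 0.56 = 0.44
~R & S = min(a, b) on (0.44, 0.56) = 0.44
(~R & S) | T = max(a, b) on (0.44, 0.68) = 0.68
~((~R & S) | T) = 1 − 0.68 = 0.32
((~S | U) & S) -> ~((~R & S) | T)  [Gödel: 1 if a≤b else b] with a=0.44, b=0.32 → 0.32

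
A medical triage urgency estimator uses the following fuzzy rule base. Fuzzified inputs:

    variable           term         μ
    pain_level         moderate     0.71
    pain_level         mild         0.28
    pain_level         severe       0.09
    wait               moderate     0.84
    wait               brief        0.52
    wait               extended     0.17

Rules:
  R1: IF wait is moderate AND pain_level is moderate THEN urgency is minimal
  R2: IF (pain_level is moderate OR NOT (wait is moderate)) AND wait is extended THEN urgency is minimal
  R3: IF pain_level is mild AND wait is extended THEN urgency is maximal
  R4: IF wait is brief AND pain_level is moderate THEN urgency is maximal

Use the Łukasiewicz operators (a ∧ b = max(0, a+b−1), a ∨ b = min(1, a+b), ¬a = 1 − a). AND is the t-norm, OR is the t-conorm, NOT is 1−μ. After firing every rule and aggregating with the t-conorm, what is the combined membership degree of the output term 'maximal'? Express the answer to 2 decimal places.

R1: moderate=0.84, moderate=0.71; AND[max(0, a+b−1)] → w = 0.55
R2: (moderate=0.71 OR ¬moderate=1−0.84=0.16) = 0.87; AND[max(0, a+b−1)] with extended=0.17 → w = 0.04
R3: mild=0.28, extended=0.17; AND[max(0, a+b−1)] → w = 0.00
R4: brief=0.52, moderate=0.71; AND[max(0, a+b−1)] → w = 0.23
Rules with consequent 'maximal': {R3, R4} → strengths 0.00, 0.23
Aggregate via t-conorm [min(1, a+b)]: 0.23

0.23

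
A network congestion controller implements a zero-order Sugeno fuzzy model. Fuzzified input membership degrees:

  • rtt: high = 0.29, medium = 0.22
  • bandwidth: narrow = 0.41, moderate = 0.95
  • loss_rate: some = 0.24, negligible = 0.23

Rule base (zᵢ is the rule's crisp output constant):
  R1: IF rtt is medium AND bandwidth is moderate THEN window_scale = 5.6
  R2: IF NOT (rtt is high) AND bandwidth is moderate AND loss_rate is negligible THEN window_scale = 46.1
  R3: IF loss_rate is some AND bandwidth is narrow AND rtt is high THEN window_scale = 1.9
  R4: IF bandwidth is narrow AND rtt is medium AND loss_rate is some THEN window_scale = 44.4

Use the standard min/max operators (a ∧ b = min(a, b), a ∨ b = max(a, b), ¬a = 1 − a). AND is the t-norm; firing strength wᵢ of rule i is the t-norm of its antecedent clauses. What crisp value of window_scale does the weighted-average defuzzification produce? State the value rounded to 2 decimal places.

R1 (z=5.6): medium=0.22, moderate=0.95; AND[min(a, b)] → w = 0.22
R2 (z=46.1): ¬high=1−0.29=0.71, moderate=0.95, negligible=0.23; AND[min(a, b)] → w = 0.23
R3 (z=1.9): some=0.24, narrow=0.41, high=0.29; AND[min(a, b)] → w = 0.24
R4 (z=44.4): narrow=0.41, medium=0.22, some=0.24; AND[min(a, b)] → w = 0.22
Weighted average = (0.22·5.6 + 0.23·46.1 + 0.24·1.9 + 0.22·44.4) / (0.22 + 0.23 + 0.24 + 0.22)
  = 22.0590 / 0.9100 = 24.24

24.24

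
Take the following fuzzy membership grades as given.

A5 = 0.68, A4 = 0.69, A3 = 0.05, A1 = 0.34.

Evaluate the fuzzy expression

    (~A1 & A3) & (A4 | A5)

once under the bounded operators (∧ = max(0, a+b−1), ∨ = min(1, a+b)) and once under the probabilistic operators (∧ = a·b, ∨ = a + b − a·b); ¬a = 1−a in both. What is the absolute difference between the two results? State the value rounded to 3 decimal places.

Under bounded:
  ~A1 = 1 − 0.34 = 0.66
  ~A1 & A3 = max(0, a+b−1) on (0.66, 0.05) = 0.00
  A4 | A5 = min(1, a+b) on (0.69, 0.68) = 1.00
  (~A1 & A3) & (A4 | A5) = max(0, a+b−1) on (0.00, 1.00) = 0.00
  → value = 0.0000
Under probabilistic:
  ~A1 = 1 − 0.3400 = 0.6600
  ~A1 & A3 = a·b on (0.6600, 0.0500) = 0.0330
  A4 | A5 = a + b − a·b on (0.6900, 0.6800) = 0.9008
  (~A1 & A3) & (A4 | A5) = a·b on (0.0330, 0.9008) = 0.0297
  → value = 0.0297
|0.0000 − 0.0297| = 0.030

0.030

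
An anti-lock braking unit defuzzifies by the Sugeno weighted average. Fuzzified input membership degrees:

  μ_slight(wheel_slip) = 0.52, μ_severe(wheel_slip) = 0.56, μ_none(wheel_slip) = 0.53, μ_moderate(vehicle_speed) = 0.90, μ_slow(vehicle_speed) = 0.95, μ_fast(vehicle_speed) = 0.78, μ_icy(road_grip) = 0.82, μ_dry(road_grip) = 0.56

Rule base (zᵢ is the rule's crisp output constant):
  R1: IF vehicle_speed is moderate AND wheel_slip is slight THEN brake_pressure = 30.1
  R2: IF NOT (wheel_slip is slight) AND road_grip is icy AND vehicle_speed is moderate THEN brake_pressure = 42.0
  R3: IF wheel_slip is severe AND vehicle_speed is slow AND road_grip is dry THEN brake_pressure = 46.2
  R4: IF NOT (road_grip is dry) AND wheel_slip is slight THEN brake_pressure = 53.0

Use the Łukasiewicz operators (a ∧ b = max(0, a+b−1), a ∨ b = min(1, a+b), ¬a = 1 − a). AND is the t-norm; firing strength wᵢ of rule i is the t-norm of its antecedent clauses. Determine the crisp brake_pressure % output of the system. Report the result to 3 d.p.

35.183

R1 (z=30.1): moderate=0.90, slight=0.52; AND[max(0, a+b−1)] → w = 0.42
R2 (z=42.0): ¬slight=1−0.52=0.48, icy=0.82, moderate=0.90; AND[max(0, a+b−1)] → w = 0.20
R3 (z=46.2): severe=0.56, slow=0.95, dry=0.56; AND[max(0, a+b−1)] → w = 0.07
R4 (z=53.0): ¬dry=1−0.56=0.44, slight=0.52; AND[max(0, a+b−1)] → w = 0.00
Weighted average = (0.42·30.1 + 0.20·42.0 + 0.07·46.2 + 0.00·53.0) / (0.42 + 0.20 + 0.07 + 0.00)
  = 24.2760 / 0.6900 = 35.183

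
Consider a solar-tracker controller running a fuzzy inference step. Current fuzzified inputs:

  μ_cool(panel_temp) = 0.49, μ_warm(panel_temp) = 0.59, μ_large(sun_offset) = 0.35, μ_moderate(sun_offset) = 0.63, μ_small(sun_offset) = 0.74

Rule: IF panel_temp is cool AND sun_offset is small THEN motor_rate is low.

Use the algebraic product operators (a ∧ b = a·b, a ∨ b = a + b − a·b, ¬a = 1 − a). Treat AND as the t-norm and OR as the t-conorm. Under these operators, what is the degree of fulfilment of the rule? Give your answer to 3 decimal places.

0.363

firing strength: cool=0.49, small=0.74; AND[a·b] → w = 0.3626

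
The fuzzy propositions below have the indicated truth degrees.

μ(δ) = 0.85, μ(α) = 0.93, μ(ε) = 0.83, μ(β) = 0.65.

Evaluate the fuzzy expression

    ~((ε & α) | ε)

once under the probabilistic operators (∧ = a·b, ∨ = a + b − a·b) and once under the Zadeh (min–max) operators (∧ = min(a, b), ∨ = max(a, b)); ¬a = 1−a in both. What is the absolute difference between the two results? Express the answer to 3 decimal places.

0.131

Under probabilistic:
  ε & α = a·b on (0.8300, 0.9300) = 0.7719
  (ε & α) | ε = a + b − a·b on (0.7719, 0.8300) = 0.9612
  ~((ε & α) | ε) = 1 − 0.9612 = 0.0388
  → value = 0.0388
Under Zadeh (min–max):
  ε & α = min(a, b) on (0.83, 0.93) = 0.83
  (ε & α) | ε = max(a, b) on (0.83, 0.83) = 0.83
  ~((ε & α) | ε) = 1 − 0.83 = 0.17
  → value = 0.1700
|0.0388 − 0.1700| = 0.131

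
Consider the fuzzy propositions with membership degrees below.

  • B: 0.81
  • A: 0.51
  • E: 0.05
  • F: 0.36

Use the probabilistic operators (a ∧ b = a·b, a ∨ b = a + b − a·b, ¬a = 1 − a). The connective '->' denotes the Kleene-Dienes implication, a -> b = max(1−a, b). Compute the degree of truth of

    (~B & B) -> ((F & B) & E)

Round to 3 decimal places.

0.846

~B = 1 − 0.8100 = 0.1900
~B & B = a·b on (0.1900, 0.8100) = 0.1539
F & B = a·b on (0.3600, 0.8100) = 0.2916
(F & B) & E = a·b on (0.2916, 0.0500) = 0.0146
(~B & B) -> ((F & B) & E)  [Kleene-Dienes: max(1−a, b)] with a=0.1539, b=0.0146 → 0.8461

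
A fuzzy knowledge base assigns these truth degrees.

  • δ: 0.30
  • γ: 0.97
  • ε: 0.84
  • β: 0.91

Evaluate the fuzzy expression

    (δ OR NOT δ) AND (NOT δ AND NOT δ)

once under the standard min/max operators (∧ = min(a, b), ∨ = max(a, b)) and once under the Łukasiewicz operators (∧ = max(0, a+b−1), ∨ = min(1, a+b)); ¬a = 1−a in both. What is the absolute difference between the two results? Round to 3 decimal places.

Under standard min/max:
  NOT δ = 1 − 0.30 = 0.70
  δ OR NOT δ = max(a, b) on (0.30, 0.70) = 0.70
  NOT δ = 1 − 0.30 = 0.70
  NOT δ = 1 − 0.30 = 0.70
  NOT δ AND NOT δ = min(a, b) on (0.70, 0.70) = 0.70
  (δ OR NOT δ) AND (NOT δ AND NOT δ) = min(a, b) on (0.70, 0.70) = 0.70
  → value = 0.7000
Under Łukasiewicz:
  NOT δ = 1 − 0.30 = 0.70
  δ OR NOT δ = min(1, a+b) on (0.30, 0.70) = 1.00
  NOT δ = 1 − 0.30 = 0.70
  NOT δ = 1 − 0.30 = 0.70
  NOT δ AND NOT δ = max(0, a+b−1) on (0.70, 0.70) = 0.40
  (δ OR NOT δ) AND (NOT δ AND NOT δ) = max(0, a+b−1) on (1.00, 0.40) = 0.40
  → value = 0.4000
|0.7000 − 0.4000| = 0.300

0.300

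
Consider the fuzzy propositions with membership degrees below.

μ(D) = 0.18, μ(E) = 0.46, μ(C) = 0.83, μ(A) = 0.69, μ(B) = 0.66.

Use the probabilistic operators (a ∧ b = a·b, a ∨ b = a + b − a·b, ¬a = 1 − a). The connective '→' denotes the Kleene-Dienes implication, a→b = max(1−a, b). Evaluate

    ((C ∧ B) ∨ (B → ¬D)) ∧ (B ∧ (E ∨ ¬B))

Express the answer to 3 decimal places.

0.390

C ∧ B = a·b on (0.8300, 0.6600) = 0.5478
¬D = 1 − 0.1800 = 0.8200
B → ¬D  [Kleene-Dienes: max(1−a, b)] with a=0.6600, b=0.8200 → 0.8200
(C ∧ B) ∨ (B → ¬D) = a + b − a·b on (0.5478, 0.8200) = 0.9186
¬B = 1 − 0.6600 = 0.3400
E ∨ ¬B = a + b − a·b on (0.4600, 0.3400) = 0.6436
B ∧ (E ∨ ¬B) = a·b on (0.6600, 0.6436) = 0.4248
((C ∧ B) ∨ (B → ¬D)) ∧ (B ∧ (E ∨ ¬B)) = a·b on (0.9186, 0.4248) = 0.3902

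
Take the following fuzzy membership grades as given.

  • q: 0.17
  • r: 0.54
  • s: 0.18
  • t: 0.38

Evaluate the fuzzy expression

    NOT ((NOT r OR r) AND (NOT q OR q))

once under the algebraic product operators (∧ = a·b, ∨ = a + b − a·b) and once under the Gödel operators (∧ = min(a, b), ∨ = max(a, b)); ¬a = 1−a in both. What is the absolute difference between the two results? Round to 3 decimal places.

0.106

Under algebraic product:
  NOT r = 1 − 0.5400 = 0.4600
  NOT r OR r = a + b − a·b on (0.4600, 0.5400) = 0.7516
  NOT q = 1 − 0.1700 = 0.8300
  NOT q OR q = a + b − a·b on (0.8300, 0.1700) = 0.8589
  (NOT r OR r) AND (NOT q OR q) = a·b on (0.7516, 0.8589) = 0.6455
  NOT ((NOT r OR r) AND (NOT q OR q)) = 1 − 0.6455 = 0.3545
  → value = 0.3545
Under Gödel:
  NOT r = 1 − 0.54 = 0.46
  NOT r OR r = max(a, b) on (0.46, 0.54) = 0.54
  NOT q = 1 − 0.17 = 0.83
  NOT q OR q = max(a, b) on (0.83, 0.17) = 0.83
  (NOT r OR r) AND (NOT q OR q) = min(a, b) on (0.54, 0.83) = 0.54
  NOT ((NOT r OR r) AND (NOT q OR q)) = 1 − 0.54 = 0.46
  → value = 0.4600
|0.3545 − 0.4600| = 0.106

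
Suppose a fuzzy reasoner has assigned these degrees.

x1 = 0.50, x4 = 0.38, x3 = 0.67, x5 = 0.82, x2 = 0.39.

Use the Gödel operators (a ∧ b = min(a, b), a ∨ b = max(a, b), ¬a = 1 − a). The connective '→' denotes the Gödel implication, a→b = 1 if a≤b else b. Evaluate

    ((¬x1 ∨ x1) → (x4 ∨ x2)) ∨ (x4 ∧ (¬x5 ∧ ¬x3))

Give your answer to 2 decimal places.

0.39

¬x1 = 1 − 0.50 = 0.50
¬x1 ∨ x1 = max(a, b) on (0.50, 0.50) = 0.50
x4 ∨ x2 = max(a, b) on (0.38, 0.39) = 0.39
(¬x1 ∨ x1) → (x4 ∨ x2)  [Gödel: 1 if a≤b else b] with a=0.50, b=0.39 → 0.39
¬x5 = 1 − 0.82 = 0.18
¬x3 = 1 − 0.67 = 0.33
¬x5 ∧ ¬x3 = min(a, b) on (0.18, 0.33) = 0.18
x4 ∧ (¬x5 ∧ ¬x3) = min(a, b) on (0.38, 0.18) = 0.18
((¬x1 ∨ x1) → (x4 ∨ x2)) ∨ (x4 ∧ (¬x5 ∧ ¬x3)) = max(a, b) on (0.39, 0.18) = 0.39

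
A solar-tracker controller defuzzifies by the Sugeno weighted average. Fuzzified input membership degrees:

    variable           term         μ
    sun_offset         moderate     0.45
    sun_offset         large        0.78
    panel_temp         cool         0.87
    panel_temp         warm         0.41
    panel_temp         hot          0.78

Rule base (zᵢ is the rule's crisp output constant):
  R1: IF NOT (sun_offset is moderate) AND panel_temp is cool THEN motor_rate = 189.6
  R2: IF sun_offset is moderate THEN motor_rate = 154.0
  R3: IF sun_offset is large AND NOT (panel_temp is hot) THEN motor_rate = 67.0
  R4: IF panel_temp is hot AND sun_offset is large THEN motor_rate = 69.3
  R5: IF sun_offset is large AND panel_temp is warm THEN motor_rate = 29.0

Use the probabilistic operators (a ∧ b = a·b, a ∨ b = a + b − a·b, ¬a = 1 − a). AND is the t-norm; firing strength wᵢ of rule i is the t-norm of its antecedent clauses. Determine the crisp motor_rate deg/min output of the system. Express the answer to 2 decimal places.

109.92

R1 (z=189.6): ¬moderate=1−0.45=0.55, cool=0.87; AND[a·b] → w = 0.4785
R2 (z=154.0): moderate=0.45 → w = 0.4500
R3 (z=67.0): large=0.78, ¬hot=1−0.78=0.22; AND[a·b] → w = 0.1716
R4 (z=69.3): hot=0.78, large=0.78; AND[a·b] → w = 0.6084
R5 (z=29.0): large=0.78, warm=0.41; AND[a·b] → w = 0.3198
Weighted average = (0.4785·189.6 + 0.4500·154.0 + 0.1716·67.0 + 0.6084·69.3 + 0.3198·29.0) / (0.4785 + 0.4500 + 0.1716 + 0.6084 + 0.3198)
  = 222.9571 / 2.0283 = 109.92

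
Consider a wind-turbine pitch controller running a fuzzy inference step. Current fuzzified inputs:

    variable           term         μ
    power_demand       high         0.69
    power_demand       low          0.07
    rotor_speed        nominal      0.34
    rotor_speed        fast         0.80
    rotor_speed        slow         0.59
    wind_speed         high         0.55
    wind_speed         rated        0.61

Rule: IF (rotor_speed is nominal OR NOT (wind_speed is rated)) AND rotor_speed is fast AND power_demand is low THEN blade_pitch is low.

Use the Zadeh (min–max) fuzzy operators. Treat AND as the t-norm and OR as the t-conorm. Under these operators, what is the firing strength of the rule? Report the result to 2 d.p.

firing strength: (nominal=0.34 OR ¬rated=1−0.61=0.39) = 0.39; AND[min(a, b)] with fast=0.80, low=0.07 → w = 0.07

0.07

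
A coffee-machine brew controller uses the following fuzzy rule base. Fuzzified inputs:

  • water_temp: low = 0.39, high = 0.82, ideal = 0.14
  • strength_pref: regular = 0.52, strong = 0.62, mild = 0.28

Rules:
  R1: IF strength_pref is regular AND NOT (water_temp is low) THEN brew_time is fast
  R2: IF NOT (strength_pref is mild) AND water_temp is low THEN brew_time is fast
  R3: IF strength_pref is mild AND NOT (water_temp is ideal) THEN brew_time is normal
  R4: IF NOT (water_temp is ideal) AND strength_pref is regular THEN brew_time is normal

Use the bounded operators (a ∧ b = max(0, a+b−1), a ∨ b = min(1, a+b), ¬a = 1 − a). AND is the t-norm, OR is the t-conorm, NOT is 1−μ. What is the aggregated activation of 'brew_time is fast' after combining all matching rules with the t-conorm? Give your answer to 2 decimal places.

R1: regular=0.52, ¬low=1−0.39=0.61; AND[max(0, a+b−1)] → w = 0.13
R2: ¬mild=1−0.28=0.72, low=0.39; AND[max(0, a+b−1)] → w = 0.11
R3: mild=0.28, ¬ideal=1−0.14=0.86; AND[max(0, a+b−1)] → w = 0.14
R4: ¬ideal=1−0.14=0.86, regular=0.52; AND[max(0, a+b−1)] → w = 0.38
Rules with consequent 'fast': {R1, R2} → strengths 0.13, 0.11
Aggregate via t-conorm [min(1, a+b)]: 0.24

0.24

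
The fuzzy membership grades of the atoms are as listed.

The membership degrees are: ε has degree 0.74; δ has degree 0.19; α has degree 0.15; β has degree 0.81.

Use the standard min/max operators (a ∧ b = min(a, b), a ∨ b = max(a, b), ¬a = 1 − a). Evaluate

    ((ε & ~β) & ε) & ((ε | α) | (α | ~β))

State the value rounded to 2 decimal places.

~β = 1 − 0.81 = 0.19
ε & ~β = min(a, b) on (0.74, 0.19) = 0.19
(ε & ~β) & ε = min(a, b) on (0.19, 0.74) = 0.19
ε | α = max(a, b) on (0.74, 0.15) = 0.74
~β = 1 − 0.81 = 0.19
α | ~β = max(a, b) on (0.15, 0.19) = 0.19
(ε | α) | (α | ~β) = max(a, b) on (0.74, 0.19) = 0.74
((ε & ~β) & ε) & ((ε | α) | (α | ~β)) = min(a, b) on (0.19, 0.74) = 0.19

0.19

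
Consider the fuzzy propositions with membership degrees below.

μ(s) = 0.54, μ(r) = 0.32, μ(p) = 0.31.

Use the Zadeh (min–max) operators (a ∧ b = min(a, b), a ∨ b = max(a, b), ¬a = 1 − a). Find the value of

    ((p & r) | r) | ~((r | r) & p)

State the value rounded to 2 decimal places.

0.69

p & r = min(a, b) on (0.31, 0.32) = 0.31
(p & r) | r = max(a, b) on (0.31, 0.32) = 0.32
r | r = max(a, b) on (0.32, 0.32) = 0.32
(r | r) & p = min(a, b) on (0.32, 0.31) = 0.31
~((r | r) & p) = 1 − 0.31 = 0.69
((p & r) | r) | ~((r | r) & p) = max(a, b) on (0.32, 0.69) = 0.69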